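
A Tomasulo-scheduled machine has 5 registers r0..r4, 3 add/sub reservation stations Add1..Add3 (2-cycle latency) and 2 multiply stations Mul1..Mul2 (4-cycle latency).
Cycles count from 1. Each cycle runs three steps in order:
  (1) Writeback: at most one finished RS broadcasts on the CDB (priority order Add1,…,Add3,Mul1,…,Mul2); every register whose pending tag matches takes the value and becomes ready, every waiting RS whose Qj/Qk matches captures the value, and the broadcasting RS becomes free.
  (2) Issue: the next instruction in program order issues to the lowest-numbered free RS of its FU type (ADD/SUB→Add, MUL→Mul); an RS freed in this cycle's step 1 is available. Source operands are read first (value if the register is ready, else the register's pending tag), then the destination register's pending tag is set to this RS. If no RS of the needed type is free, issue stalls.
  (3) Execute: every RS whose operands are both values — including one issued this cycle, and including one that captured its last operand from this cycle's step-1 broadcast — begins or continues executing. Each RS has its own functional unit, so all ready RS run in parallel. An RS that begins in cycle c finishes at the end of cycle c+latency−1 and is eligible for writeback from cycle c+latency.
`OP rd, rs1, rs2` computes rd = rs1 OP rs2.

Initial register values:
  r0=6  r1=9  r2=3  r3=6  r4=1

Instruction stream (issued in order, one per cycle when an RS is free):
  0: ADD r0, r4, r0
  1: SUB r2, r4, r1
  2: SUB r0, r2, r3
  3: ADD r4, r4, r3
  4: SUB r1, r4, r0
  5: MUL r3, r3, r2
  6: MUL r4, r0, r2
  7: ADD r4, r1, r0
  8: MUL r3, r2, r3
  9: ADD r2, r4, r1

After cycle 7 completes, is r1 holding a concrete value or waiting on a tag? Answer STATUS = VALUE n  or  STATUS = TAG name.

STATUS = TAG Add3

cycle 1: issue ADD r0<-Add1 // r0:Add1,r1:9,r2:3,r3:6,r4:1
cycle 2: issue SUB r2<-Add2 // r0:Add1,r1:9,r2:Add2,r3:6,r4:1
cycle 3: CDB Add1=7; issue SUB r0<-Add1 // r0:Add1,r1:9,r2:Add2,r3:6,r4:1
cycle 4: CDB Add2=-8; issue ADD r4<-Add2 // r0:Add1,r1:9,r2:-8,r3:6,r4:Add2
cycle 5: issue SUB r1<-Add3 // r0:Add1,r1:Add3,r2:-8,r3:6,r4:Add2
cycle 6: CDB Add1=-14; issue MUL r3<-Mul1 // r0:-14,r1:Add3,r2:-8,r3:Mul1,r4:Add2
cycle 7: CDB Add2=7; issue MUL r4<-Mul2 // r0:-14,r1:Add3,r2:-8,r3:Mul1,r4:Mul2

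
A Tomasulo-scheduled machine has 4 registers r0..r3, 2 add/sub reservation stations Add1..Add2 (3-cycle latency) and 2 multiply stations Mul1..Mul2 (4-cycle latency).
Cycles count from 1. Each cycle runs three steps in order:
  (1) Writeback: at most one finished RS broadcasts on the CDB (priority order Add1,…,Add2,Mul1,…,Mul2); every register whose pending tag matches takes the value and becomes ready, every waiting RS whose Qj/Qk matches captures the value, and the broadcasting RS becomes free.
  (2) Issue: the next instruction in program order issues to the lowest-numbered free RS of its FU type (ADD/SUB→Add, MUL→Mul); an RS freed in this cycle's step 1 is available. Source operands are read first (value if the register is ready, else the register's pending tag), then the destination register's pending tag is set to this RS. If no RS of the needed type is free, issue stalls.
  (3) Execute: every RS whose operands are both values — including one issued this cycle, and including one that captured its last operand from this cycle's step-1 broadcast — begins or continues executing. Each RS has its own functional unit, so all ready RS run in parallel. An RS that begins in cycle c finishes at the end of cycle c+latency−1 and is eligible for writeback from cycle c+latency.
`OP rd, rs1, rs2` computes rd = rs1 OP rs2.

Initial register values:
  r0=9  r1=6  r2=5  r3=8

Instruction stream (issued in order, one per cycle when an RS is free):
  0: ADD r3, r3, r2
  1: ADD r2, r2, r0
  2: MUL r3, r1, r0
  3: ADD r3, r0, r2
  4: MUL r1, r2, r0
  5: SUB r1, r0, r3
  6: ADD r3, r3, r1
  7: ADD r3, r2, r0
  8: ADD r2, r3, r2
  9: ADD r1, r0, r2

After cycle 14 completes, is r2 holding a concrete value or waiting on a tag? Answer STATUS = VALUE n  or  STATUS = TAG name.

STATUS = TAG Add1

cycle 1: issue ADD r3<-Add1 // r0:9,r1:6,r2:5,r3:Add1
cycle 2: issue ADD r2<-Add2 // r0:9,r1:6,r2:Add2,r3:Add1
cycle 3: issue MUL r3<-Mul1 // r0:9,r1:6,r2:Add2,r3:Mul1
cycle 4: CDB Add1=13; issue ADD r3<-Add1 // r0:9,r1:6,r2:Add2,r3:Add1
cycle 5: CDB Add2=14; issue MUL r1<-Mul2 // r0:9,r1:Mul2,r2:14,r3:Add1
cycle 6: issue SUB r1<-Add2 // r0:9,r1:Add2,r2:14,r3:Add1
cycle 7: CDB Mul1=54; stall // r0:9,r1:Add2,r2:14,r3:Add1
cycle 8: CDB Add1=23; issue ADD r3<-Add1 // r0:9,r1:Add2,r2:14,r3:Add1
cycle 9: CDB Mul2=126; stall // r0:9,r1:Add2,r2:14,r3:Add1
cycle 10: stall // r0:9,r1:Add2,r2:14,r3:Add1
cycle 11: CDB Add2=-14; issue ADD r3<-Add2 // r0:9,r1:-14,r2:14,r3:Add2
cycle 12: stall // r0:9,r1:-14,r2:14,r3:Add2
cycle 13: stall // r0:9,r1:-14,r2:14,r3:Add2
cycle 14: CDB Add1=9; issue ADD r2<-Add1 // r0:9,r1:-14,r2:Add1,r3:Add2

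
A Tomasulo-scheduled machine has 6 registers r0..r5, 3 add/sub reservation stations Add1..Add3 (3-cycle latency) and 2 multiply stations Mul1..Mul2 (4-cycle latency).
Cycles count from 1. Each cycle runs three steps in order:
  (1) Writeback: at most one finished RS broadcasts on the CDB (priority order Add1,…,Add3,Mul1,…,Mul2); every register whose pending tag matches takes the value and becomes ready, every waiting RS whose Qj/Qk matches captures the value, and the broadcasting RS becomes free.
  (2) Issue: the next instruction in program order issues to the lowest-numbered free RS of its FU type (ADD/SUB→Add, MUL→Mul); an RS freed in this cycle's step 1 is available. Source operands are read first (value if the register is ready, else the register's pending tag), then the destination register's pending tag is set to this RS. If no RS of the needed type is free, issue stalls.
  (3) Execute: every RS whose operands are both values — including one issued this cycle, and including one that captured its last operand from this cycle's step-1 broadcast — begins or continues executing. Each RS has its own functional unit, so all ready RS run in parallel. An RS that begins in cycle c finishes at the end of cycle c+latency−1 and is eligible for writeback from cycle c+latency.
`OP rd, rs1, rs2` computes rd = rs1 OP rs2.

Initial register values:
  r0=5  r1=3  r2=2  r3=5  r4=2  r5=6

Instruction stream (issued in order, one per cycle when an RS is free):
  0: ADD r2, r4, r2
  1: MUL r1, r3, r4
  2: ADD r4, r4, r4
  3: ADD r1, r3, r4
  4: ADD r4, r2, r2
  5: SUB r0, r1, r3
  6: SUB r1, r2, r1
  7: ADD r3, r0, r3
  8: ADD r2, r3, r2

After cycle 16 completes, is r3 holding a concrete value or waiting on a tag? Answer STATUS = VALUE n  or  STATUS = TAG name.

cycle 1: issue ADD r2<-Add1 // r0:5,r1:3,r2:Add1,r3:5,r4:2,r5:6
cycle 2: issue MUL r1<-Mul1 // r0:5,r1:Mul1,r2:Add1,r3:5,r4:2,r5:6
cycle 3: issue ADD r4<-Add2 // r0:5,r1:Mul1,r2:Add1,r3:5,r4:Add2,r5:6
cycle 4: CDB Add1=4; issue ADD r1<-Add1 // r0:5,r1:Add1,r2:4,r3:5,r4:Add2,r5:6
cycle 5: issue ADD r4<-Add3 // r0:5,r1:Add1,r2:4,r3:5,r4:Add3,r5:6
cycle 6: CDB Add2=4; issue SUB r0<-Add2 // r0:Add2,r1:Add1,r2:4,r3:5,r4:Add3,r5:6
cycle 7: CDB Mul1=10; stall // r0:Add2,r1:Add1,r2:4,r3:5,r4:Add3,r5:6
cycle 8: CDB Add3=8; issue SUB r1<-Add3 // r0:Add2,r1:Add3,r2:4,r3:5,r4:8,r5:6
cycle 9: CDB Add1=9; issue ADD r3<-Add1 // r0:Add2,r1:Add3,r2:4,r3:Add1,r4:8,r5:6
cycle 10: stall // r0:Add2,r1:Add3,r2:4,r3:Add1,r4:8,r5:6
cycle 11: stall // r0:Add2,r1:Add3,r2:4,r3:Add1,r4:8,r5:6
cycle 12: CDB Add2=4; issue ADD r2<-Add2 // r0:4,r1:Add3,r2:Add2,r3:Add1,r4:8,r5:6
cycle 13: CDB Add3=-5 // r0:4,r1:-5,r2:Add2,r3:Add1,r4:8,r5:6
cycle 14: - // r0:4,r1:-5,r2:Add2,r3:Add1,r4:8,r5:6
cycle 15: CDB Add1=9 // r0:4,r1:-5,r2:Add2,r3:9,r4:8,r5:6
cycle 16: - // r0:4,r1:-5,r2:Add2,r3:9,r4:8,r5:6

STATUS = VALUE 9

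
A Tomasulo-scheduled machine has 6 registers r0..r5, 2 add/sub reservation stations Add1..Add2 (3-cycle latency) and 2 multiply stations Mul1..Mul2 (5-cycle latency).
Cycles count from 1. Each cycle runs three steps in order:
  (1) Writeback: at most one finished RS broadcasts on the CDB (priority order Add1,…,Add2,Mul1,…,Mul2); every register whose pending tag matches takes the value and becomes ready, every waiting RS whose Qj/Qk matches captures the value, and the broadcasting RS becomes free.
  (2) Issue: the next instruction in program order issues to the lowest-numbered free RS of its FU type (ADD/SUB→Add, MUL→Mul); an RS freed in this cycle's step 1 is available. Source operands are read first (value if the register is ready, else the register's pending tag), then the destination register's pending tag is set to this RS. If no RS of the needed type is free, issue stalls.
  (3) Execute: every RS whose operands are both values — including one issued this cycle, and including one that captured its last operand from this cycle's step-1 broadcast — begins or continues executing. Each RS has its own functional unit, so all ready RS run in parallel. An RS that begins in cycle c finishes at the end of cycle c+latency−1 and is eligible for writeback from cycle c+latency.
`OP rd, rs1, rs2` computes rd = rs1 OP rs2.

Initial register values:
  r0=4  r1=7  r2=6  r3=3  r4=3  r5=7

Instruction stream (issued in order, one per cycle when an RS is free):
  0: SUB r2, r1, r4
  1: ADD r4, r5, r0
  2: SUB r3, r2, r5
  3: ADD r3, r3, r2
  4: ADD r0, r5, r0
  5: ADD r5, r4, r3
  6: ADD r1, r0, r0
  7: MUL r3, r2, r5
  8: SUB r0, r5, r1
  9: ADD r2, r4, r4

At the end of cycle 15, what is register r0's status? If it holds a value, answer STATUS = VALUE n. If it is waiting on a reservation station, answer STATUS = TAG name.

STATUS = TAG Add1

cycle 1: issue SUB r2<-Add1 // r0:4,r1:7,r2:Add1,r3:3,r4:3,r5:7
cycle 2: issue ADD r4<-Add2 // r0:4,r1:7,r2:Add1,r3:3,r4:Add2,r5:7
cycle 3: stall // r0:4,r1:7,r2:Add1,r3:3,r4:Add2,r5:7
cycle 4: CDB Add1=4; issue SUB r3<-Add1 // r0:4,r1:7,r2:4,r3:Add1,r4:Add2,r5:7
cycle 5: CDB Add2=11; issue ADD r3<-Add2 // r0:4,r1:7,r2:4,r3:Add2,r4:11,r5:7
cycle 6: stall // r0:4,r1:7,r2:4,r3:Add2,r4:11,r5:7
cycle 7: CDB Add1=-3; issue ADD r0<-Add1 // r0:Add1,r1:7,r2:4,r3:Add2,r4:11,r5:7
cycle 8: stall // r0:Add1,r1:7,r2:4,r3:Add2,r4:11,r5:7
cycle 9: stall // r0:Add1,r1:7,r2:4,r3:Add2,r4:11,r5:7
cycle 10: CDB Add1=11; issue ADD r5<-Add1 // r0:11,r1:7,r2:4,r3:Add2,r4:11,r5:Add1
cycle 11: CDB Add2=1; issue ADD r1<-Add2 // r0:11,r1:Add2,r2:4,r3:1,r4:11,r5:Add1
cycle 12: issue MUL r3<-Mul1 // r0:11,r1:Add2,r2:4,r3:Mul1,r4:11,r5:Add1
cycle 13: stall // r0:11,r1:Add2,r2:4,r3:Mul1,r4:11,r5:Add1
cycle 14: CDB Add1=12; issue SUB r0<-Add1 // r0:Add1,r1:Add2,r2:4,r3:Mul1,r4:11,r5:12
cycle 15: CDB Add2=22; issue ADD r2<-Add2 // r0:Add1,r1:22,r2:Add2,r3:Mul1,r4:11,r5:12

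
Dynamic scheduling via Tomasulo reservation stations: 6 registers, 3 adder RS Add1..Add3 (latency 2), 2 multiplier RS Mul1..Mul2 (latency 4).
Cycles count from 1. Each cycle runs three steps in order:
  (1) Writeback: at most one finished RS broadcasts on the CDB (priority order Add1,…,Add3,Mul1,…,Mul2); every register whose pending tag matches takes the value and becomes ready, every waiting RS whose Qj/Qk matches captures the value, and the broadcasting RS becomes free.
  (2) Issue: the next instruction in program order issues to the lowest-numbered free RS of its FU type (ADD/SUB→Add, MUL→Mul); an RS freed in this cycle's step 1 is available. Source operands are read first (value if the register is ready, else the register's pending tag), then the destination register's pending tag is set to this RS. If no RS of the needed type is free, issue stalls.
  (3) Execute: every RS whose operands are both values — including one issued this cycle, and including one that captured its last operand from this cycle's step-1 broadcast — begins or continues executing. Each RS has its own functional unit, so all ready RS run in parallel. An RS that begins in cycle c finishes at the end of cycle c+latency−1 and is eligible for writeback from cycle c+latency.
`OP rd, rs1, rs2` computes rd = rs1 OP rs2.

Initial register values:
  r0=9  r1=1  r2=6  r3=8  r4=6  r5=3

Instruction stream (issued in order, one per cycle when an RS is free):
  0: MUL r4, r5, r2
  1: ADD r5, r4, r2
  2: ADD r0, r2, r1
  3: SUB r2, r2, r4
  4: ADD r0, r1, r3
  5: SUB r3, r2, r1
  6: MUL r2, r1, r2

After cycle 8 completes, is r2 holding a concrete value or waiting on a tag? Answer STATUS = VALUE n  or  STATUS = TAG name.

STATUS = TAG Mul1

cycle 1: issue MUL r4<-Mul1 // r0:9,r1:1,r2:6,r3:8,r4:Mul1,r5:3
cycle 2: issue ADD r5<-Add1 // r0:9,r1:1,r2:6,r3:8,r4:Mul1,r5:Add1
cycle 3: issue ADD r0<-Add2 // r0:Add2,r1:1,r2:6,r3:8,r4:Mul1,r5:Add1
cycle 4: issue SUB r2<-Add3 // r0:Add2,r1:1,r2:Add3,r3:8,r4:Mul1,r5:Add1
cycle 5: CDB Add2=7; issue ADD r0<-Add2 // r0:Add2,r1:1,r2:Add3,r3:8,r4:Mul1,r5:Add1
cycle 6: CDB Mul1=18; stall // r0:Add2,r1:1,r2:Add3,r3:8,r4:18,r5:Add1
cycle 7: CDB Add2=9; issue SUB r3<-Add2 // r0:9,r1:1,r2:Add3,r3:Add2,r4:18,r5:Add1
cycle 8: CDB Add1=24; issue MUL r2<-Mul1 // r0:9,r1:1,r2:Mul1,r3:Add2,r4:18,r5:24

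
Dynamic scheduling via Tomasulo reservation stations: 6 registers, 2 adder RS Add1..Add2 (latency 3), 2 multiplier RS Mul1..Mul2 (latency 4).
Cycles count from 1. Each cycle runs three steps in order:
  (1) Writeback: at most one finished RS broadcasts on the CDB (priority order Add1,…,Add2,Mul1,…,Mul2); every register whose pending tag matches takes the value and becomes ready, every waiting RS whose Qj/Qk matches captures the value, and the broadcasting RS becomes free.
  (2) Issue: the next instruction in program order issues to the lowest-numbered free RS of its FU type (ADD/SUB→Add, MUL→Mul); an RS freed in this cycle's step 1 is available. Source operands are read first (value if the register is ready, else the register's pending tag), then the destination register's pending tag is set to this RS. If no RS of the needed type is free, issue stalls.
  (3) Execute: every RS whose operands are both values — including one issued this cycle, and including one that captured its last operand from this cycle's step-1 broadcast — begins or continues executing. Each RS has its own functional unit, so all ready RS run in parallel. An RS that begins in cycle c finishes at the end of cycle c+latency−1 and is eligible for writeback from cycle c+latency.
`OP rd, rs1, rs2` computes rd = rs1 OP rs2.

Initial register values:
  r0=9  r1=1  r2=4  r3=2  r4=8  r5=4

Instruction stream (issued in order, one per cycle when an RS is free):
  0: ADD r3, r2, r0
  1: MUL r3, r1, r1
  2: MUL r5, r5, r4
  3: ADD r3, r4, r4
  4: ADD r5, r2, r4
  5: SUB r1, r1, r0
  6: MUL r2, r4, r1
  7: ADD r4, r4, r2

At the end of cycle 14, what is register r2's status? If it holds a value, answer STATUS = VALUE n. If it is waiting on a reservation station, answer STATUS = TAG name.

STATUS = VALUE -64

cycle 1: issue ADD r3<-Add1 // r0:9,r1:1,r2:4,r3:Add1,r4:8,r5:4
cycle 2: issue MUL r3<-Mul1 // r0:9,r1:1,r2:4,r3:Mul1,r4:8,r5:4
cycle 3: issue MUL r5<-Mul2 // r0:9,r1:1,r2:4,r3:Mul1,r4:8,r5:Mul2
cycle 4: CDB Add1=13; issue ADD r3<-Add1 // r0:9,r1:1,r2:4,r3:Add1,r4:8,r5:Mul2
cycle 5: issue ADD r5<-Add2 // r0:9,r1:1,r2:4,r3:Add1,r4:8,r5:Add2
cycle 6: CDB Mul1=1; stall // r0:9,r1:1,r2:4,r3:Add1,r4:8,r5:Add2
cycle 7: CDB Add1=16; issue SUB r1<-Add1 // r0:9,r1:Add1,r2:4,r3:16,r4:8,r5:Add2
cycle 8: CDB Add2=12; issue MUL r2<-Mul1 // r0:9,r1:Add1,r2:Mul1,r3:16,r4:8,r5:12
cycle 9: CDB Mul2=32; issue ADD r4<-Add2 // r0:9,r1:Add1,r2:Mul1,r3:16,r4:Add2,r5:12
cycle 10: CDB Add1=-8 // r0:9,r1:-8,r2:Mul1,r3:16,r4:Add2,r5:12
cycle 11: - // r0:9,r1:-8,r2:Mul1,r3:16,r4:Add2,r5:12
cycle 12: - // r0:9,r1:-8,r2:Mul1,r3:16,r4:Add2,r5:12
cycle 13: - // r0:9,r1:-8,r2:Mul1,r3:16,r4:Add2,r5:12
cycle 14: CDB Mul1=-64 // r0:9,r1:-8,r2:-64,r3:16,r4:Add2,r5:12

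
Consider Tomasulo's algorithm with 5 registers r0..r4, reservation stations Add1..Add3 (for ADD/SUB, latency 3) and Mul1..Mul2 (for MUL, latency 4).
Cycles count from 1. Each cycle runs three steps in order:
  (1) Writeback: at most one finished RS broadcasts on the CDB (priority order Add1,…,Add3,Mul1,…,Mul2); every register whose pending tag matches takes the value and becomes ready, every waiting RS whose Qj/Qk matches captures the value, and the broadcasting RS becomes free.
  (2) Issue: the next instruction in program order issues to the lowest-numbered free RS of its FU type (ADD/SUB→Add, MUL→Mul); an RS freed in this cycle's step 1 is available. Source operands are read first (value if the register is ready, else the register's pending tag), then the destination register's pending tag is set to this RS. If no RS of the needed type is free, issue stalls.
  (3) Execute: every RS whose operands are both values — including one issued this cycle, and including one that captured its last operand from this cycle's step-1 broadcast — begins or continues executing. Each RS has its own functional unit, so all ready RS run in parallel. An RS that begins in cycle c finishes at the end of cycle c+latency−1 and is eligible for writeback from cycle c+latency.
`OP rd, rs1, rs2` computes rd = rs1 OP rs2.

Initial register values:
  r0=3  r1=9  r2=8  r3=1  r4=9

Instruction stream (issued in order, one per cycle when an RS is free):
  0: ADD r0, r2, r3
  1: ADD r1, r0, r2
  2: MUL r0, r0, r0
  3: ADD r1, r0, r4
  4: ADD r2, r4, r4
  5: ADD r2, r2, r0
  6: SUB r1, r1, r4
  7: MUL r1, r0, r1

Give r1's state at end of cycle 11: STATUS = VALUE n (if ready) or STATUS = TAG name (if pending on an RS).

STATUS = TAG Mul1

cycle 1: issue ADD r0<-Add1 // r0:Add1,r1:9,r2:8,r3:1,r4:9
cycle 2: issue ADD r1<-Add2 // r0:Add1,r1:Add2,r2:8,r3:1,r4:9
cycle 3: issue MUL r0<-Mul1 // r0:Mul1,r1:Add2,r2:8,r3:1,r4:9
cycle 4: CDB Add1=9; issue ADD r1<-Add1 // r0:Mul1,r1:Add1,r2:8,r3:1,r4:9
cycle 5: issue ADD r2<-Add3 // r0:Mul1,r1:Add1,r2:Add3,r3:1,r4:9
cycle 6: stall // r0:Mul1,r1:Add1,r2:Add3,r3:1,r4:9
cycle 7: CDB Add2=17; issue ADD r2<-Add2 // r0:Mul1,r1:Add1,r2:Add2,r3:1,r4:9
cycle 8: CDB Add3=18; issue SUB r1<-Add3 // r0:Mul1,r1:Add3,r2:Add2,r3:1,r4:9
cycle 9: CDB Mul1=81; issue MUL r1<-Mul1 // r0:81,r1:Mul1,r2:Add2,r3:1,r4:9
cycle 10: - // r0:81,r1:Mul1,r2:Add2,r3:1,r4:9
cycle 11: - // r0:81,r1:Mul1,r2:Add2,r3:1,r4:9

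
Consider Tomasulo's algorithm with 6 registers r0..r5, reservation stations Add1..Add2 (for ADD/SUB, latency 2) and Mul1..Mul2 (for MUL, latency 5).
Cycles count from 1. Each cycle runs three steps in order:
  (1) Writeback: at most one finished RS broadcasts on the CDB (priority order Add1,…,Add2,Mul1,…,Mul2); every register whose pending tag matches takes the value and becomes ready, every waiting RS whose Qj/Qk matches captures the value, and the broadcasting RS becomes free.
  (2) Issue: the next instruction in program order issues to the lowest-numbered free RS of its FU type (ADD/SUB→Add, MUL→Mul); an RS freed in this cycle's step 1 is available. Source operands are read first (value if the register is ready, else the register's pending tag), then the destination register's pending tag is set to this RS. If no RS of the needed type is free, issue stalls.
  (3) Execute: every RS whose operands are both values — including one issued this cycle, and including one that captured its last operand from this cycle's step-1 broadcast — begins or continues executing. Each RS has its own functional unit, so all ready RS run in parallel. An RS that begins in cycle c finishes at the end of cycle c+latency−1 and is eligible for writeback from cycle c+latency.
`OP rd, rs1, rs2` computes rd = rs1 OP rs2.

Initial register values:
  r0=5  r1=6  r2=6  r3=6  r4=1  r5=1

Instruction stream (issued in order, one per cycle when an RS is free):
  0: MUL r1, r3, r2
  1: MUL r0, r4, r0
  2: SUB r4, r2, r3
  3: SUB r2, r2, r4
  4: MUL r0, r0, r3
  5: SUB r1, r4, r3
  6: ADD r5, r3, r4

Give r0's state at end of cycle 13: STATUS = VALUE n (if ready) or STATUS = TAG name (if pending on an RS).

cycle 1: issue MUL r1<-Mul1 // r0:5,r1:Mul1,r2:6,r3:6,r4:1,r5:1
cycle 2: issue MUL r0<-Mul2 // r0:Mul2,r1:Mul1,r2:6,r3:6,r4:1,r5:1
cycle 3: issue SUB r4<-Add1 // r0:Mul2,r1:Mul1,r2:6,r3:6,r4:Add1,r5:1
cycle 4: issue SUB r2<-Add2 // r0:Mul2,r1:Mul1,r2:Add2,r3:6,r4:Add1,r5:1
cycle 5: CDB Add1=0; stall // r0:Mul2,r1:Mul1,r2:Add2,r3:6,r4:0,r5:1
cycle 6: CDB Mul1=36; issue MUL r0<-Mul1 // r0:Mul1,r1:36,r2:Add2,r3:6,r4:0,r5:1
cycle 7: CDB Add2=6; issue SUB r1<-Add1 // r0:Mul1,r1:Add1,r2:6,r3:6,r4:0,r5:1
cycle 8: CDB Mul2=5; issue ADD r5<-Add2 // r0:Mul1,r1:Add1,r2:6,r3:6,r4:0,r5:Add2
cycle 9: CDB Add1=-6 // r0:Mul1,r1:-6,r2:6,r3:6,r4:0,r5:Add2
cycle 10: CDB Add2=6 // r0:Mul1,r1:-6,r2:6,r3:6,r4:0,r5:6
cycle 11: - // r0:Mul1,r1:-6,r2:6,r3:6,r4:0,r5:6
cycle 12: - // r0:Mul1,r1:-6,r2:6,r3:6,r4:0,r5:6
cycle 13: CDB Mul1=30 // r0:30,r1:-6,r2:6,r3:6,r4:0,r5:6

STATUS = VALUE 30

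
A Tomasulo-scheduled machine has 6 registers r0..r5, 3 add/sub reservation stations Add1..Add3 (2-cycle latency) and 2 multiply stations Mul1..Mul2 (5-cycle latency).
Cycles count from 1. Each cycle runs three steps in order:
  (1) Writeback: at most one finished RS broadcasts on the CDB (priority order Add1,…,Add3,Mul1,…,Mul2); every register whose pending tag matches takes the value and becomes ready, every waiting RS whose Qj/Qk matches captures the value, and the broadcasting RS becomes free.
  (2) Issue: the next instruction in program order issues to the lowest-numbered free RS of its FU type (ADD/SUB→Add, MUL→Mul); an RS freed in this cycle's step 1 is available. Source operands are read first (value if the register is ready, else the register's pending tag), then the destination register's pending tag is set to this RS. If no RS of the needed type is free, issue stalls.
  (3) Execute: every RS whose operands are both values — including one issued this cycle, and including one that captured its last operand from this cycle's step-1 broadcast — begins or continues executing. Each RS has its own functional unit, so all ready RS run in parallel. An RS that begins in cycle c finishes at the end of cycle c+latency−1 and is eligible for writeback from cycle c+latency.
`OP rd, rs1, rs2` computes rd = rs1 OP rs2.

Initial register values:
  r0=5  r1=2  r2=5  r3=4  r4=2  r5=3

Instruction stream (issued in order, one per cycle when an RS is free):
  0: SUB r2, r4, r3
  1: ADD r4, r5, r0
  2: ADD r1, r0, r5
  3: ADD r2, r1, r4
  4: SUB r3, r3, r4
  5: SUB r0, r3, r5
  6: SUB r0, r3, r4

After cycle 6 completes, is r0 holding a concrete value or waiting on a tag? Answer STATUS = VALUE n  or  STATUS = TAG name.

STATUS = TAG Add3

cycle 1: issue SUB r2<-Add1 // r0:5,r1:2,r2:Add1,r3:4,r4:2,r5:3
cycle 2: issue ADD r4<-Add2 // r0:5,r1:2,r2:Add1,r3:4,r4:Add2,r5:3
cycle 3: CDB Add1=-2; issue ADD r1<-Add1 // r0:5,r1:Add1,r2:-2,r3:4,r4:Add2,r5:3
cycle 4: CDB Add2=8; issue ADD r2<-Add2 // r0:5,r1:Add1,r2:Add2,r3:4,r4:8,r5:3
cycle 5: CDB Add1=8; issue SUB r3<-Add1 // r0:5,r1:8,r2:Add2,r3:Add1,r4:8,r5:3
cycle 6: issue SUB r0<-Add3 // r0:Add3,r1:8,r2:Add2,r3:Add1,r4:8,r5:3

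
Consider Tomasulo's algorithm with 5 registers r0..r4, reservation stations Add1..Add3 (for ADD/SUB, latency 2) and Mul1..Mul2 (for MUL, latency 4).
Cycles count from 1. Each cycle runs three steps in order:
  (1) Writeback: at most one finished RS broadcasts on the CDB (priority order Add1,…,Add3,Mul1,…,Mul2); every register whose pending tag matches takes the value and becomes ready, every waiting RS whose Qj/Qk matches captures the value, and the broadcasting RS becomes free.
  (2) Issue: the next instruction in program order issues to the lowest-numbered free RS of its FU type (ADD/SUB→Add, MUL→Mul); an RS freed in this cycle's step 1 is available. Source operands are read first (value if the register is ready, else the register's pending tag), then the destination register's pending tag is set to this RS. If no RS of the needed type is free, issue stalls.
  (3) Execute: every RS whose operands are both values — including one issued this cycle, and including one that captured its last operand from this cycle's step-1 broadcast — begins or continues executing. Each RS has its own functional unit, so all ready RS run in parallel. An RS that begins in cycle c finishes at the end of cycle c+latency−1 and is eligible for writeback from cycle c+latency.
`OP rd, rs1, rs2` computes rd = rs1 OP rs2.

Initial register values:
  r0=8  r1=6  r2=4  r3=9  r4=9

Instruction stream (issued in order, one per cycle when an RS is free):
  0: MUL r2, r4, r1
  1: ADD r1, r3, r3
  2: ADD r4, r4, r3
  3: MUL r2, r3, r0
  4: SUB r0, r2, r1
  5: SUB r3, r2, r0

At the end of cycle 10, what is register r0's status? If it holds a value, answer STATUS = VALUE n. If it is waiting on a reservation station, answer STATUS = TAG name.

  c1: issue MUL r2<-Mul1  regs: r0:8,r1:6,r2:Mul1,r3:9,r4:9
  c2: issue ADD r1<-Add1  regs: r0:8,r1:Add1,r2:Mul1,r3:9,r4:9
  c3: issue ADD r4<-Add2  regs: r0:8,r1:Add1,r2:Mul1,r3:9,r4:Add2
  c4: CDB Add1=18; issue MUL r2<-Mul2  regs: r0:8,r1:18,r2:Mul2,r3:9,r4:Add2
  c5: CDB Add2=18; issue SUB r0<-Add1  regs: r0:Add1,r1:18,r2:Mul2,r3:9,r4:18
  c6: CDB Mul1=54; issue SUB r3<-Add2  regs: r0:Add1,r1:18,r2:Mul2,r3:Add2,r4:18
  c7: -  regs: r0:Add1,r1:18,r2:Mul2,r3:Add2,r4:18
  c8: CDB Mul2=72  regs: r0:Add1,r1:18,r2:72,r3:Add2,r4:18
  c9: -  regs: r0:Add1,r1:18,r2:72,r3:Add2,r4:18
  c10: CDB Add1=54  regs: r0:54,r1:18,r2:72,r3:Add2,r4:18

STATUS = VALUE 54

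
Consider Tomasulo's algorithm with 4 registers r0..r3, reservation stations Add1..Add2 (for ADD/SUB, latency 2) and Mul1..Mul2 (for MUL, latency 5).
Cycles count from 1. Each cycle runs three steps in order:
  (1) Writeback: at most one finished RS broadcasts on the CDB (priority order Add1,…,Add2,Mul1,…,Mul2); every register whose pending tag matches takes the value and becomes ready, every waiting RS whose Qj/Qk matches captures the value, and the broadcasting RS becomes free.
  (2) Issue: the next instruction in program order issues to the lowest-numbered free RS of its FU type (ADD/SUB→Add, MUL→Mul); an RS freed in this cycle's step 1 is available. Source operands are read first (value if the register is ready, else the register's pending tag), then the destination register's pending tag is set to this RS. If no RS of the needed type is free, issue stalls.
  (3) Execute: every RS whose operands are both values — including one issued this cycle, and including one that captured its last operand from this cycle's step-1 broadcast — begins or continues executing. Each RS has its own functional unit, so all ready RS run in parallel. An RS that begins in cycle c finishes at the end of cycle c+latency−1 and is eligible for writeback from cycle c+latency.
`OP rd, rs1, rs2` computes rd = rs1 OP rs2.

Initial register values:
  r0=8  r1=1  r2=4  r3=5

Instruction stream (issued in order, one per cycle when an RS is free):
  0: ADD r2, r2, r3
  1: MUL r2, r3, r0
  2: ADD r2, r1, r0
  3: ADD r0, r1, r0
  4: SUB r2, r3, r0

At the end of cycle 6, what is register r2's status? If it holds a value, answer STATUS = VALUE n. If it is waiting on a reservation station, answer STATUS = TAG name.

  c1: issue ADD r2<-Add1  regs: r0:8,r1:1,r2:Add1,r3:5
  c2: issue MUL r2<-Mul1  regs: r0:8,r1:1,r2:Mul1,r3:5
  c3: CDB Add1=9; issue ADD r2<-Add1  regs: r0:8,r1:1,r2:Add1,r3:5
  c4: issue ADD r0<-Add2  regs: r0:Add2,r1:1,r2:Add1,r3:5
  c5: CDB Add1=9; issue SUB r2<-Add1  regs: r0:Add2,r1:1,r2:Add1,r3:5
  c6: CDB Add2=9  regs: r0:9,r1:1,r2:Add1,r3:5

STATUS = TAG Add1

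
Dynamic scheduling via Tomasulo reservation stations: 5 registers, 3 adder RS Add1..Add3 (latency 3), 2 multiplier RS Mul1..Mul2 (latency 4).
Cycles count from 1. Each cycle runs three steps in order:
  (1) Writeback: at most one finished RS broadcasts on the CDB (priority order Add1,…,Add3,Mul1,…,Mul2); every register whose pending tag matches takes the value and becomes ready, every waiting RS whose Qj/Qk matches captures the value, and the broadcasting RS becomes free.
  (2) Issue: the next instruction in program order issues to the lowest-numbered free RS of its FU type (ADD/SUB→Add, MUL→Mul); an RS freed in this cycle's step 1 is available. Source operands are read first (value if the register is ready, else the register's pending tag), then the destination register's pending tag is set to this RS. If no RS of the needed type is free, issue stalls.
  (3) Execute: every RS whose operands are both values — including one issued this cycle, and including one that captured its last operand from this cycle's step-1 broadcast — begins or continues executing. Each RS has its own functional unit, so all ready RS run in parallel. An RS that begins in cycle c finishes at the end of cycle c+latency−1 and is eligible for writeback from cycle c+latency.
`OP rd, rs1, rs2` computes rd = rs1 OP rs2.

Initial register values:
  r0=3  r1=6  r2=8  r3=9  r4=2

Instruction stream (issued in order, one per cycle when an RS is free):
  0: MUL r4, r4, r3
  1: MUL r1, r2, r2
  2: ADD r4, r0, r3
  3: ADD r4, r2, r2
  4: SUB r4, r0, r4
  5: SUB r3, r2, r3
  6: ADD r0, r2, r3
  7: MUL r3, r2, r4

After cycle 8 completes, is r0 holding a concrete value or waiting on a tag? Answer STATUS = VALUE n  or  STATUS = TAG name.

cycle 1: issue MUL r4<-Mul1 // r0:3,r1:6,r2:8,r3:9,r4:Mul1
cycle 2: issue MUL r1<-Mul2 // r0:3,r1:Mul2,r2:8,r3:9,r4:Mul1
cycle 3: issue ADD r4<-Add1 // r0:3,r1:Mul2,r2:8,r3:9,r4:Add1
cycle 4: issue ADD r4<-Add2 // r0:3,r1:Mul2,r2:8,r3:9,r4:Add2
cycle 5: CDB Mul1=18; issue SUB r4<-Add3 // r0:3,r1:Mul2,r2:8,r3:9,r4:Add3
cycle 6: CDB Add1=12; issue SUB r3<-Add1 // r0:3,r1:Mul2,r2:8,r3:Add1,r4:Add3
cycle 7: CDB Add2=16; issue ADD r0<-Add2 // r0:Add2,r1:Mul2,r2:8,r3:Add1,r4:Add3
cycle 8: CDB Mul2=64; issue MUL r3<-Mul1 // r0:Add2,r1:64,r2:8,r3:Mul1,r4:Add3

STATUS = TAG Add2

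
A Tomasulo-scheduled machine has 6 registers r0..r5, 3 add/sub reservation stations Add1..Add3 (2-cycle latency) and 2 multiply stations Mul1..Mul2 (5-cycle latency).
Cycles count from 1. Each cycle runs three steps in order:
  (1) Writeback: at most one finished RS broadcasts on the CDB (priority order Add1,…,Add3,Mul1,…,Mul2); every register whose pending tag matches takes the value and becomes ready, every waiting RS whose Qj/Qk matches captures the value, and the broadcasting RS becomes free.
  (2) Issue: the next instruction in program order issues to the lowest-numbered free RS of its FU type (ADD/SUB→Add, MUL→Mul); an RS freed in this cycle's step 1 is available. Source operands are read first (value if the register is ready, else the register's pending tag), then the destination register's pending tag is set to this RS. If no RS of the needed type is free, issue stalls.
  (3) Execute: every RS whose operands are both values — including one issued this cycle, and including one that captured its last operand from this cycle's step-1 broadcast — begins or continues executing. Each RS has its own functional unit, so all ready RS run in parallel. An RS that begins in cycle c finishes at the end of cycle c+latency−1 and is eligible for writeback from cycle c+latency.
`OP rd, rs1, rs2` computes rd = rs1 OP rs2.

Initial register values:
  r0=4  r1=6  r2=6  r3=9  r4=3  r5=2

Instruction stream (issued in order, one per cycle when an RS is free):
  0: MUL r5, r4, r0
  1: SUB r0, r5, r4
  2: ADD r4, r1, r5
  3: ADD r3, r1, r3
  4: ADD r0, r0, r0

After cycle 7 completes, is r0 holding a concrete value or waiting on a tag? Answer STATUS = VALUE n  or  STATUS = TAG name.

c1: issue MUL r5<-Mul1 | r0:4,r1:6,r2:6,r3:9,r4:3,r5:Mul1
c2: issue SUB r0<-Add1 | r0:Add1,r1:6,r2:6,r3:9,r4:3,r5:Mul1
c3: issue ADD r4<-Add2 | r0:Add1,r1:6,r2:6,r3:9,r4:Add2,r5:Mul1
c4: issue ADD r3<-Add3 | r0:Add1,r1:6,r2:6,r3:Add3,r4:Add2,r5:Mul1
c5: stall | r0:Add1,r1:6,r2:6,r3:Add3,r4:Add2,r5:Mul1
c6: CDB Add3=15; issue ADD r0<-Add3 | r0:Add3,r1:6,r2:6,r3:15,r4:Add2,r5:Mul1
c7: CDB Mul1=12 | r0:Add3,r1:6,r2:6,r3:15,r4:Add2,r5:12

STATUS = TAG Add3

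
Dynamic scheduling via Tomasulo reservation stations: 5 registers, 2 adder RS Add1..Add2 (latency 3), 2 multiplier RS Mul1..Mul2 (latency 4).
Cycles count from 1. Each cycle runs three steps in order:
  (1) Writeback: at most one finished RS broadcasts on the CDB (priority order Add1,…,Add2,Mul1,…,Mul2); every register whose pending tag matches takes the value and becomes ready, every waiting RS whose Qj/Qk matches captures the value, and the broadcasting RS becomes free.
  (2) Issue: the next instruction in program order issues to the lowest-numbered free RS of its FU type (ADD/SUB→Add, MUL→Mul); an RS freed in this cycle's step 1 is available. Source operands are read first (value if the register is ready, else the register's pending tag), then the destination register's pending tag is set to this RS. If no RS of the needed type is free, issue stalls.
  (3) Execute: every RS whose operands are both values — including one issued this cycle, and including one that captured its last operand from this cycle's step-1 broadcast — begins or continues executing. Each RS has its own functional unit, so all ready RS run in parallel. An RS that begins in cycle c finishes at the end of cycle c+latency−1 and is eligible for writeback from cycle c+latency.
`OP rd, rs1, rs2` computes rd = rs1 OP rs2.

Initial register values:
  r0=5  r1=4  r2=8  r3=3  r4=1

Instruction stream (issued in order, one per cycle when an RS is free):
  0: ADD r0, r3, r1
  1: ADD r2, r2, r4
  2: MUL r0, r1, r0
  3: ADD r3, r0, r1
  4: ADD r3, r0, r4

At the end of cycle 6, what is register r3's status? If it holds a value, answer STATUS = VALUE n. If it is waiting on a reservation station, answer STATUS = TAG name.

STATUS = TAG Add2

cycle 1: issue ADD r0<-Add1 // r0:Add1,r1:4,r2:8,r3:3,r4:1
cycle 2: issue ADD r2<-Add2 // r0:Add1,r1:4,r2:Add2,r3:3,r4:1
cycle 3: issue MUL r0<-Mul1 // r0:Mul1,r1:4,r2:Add2,r3:3,r4:1
cycle 4: CDB Add1=7; issue ADD r3<-Add1 // r0:Mul1,r1:4,r2:Add2,r3:Add1,r4:1
cycle 5: CDB Add2=9; issue ADD r3<-Add2 // r0:Mul1,r1:4,r2:9,r3:Add2,r4:1
cycle 6: - // r0:Mul1,r1:4,r2:9,r3:Add2,r4:1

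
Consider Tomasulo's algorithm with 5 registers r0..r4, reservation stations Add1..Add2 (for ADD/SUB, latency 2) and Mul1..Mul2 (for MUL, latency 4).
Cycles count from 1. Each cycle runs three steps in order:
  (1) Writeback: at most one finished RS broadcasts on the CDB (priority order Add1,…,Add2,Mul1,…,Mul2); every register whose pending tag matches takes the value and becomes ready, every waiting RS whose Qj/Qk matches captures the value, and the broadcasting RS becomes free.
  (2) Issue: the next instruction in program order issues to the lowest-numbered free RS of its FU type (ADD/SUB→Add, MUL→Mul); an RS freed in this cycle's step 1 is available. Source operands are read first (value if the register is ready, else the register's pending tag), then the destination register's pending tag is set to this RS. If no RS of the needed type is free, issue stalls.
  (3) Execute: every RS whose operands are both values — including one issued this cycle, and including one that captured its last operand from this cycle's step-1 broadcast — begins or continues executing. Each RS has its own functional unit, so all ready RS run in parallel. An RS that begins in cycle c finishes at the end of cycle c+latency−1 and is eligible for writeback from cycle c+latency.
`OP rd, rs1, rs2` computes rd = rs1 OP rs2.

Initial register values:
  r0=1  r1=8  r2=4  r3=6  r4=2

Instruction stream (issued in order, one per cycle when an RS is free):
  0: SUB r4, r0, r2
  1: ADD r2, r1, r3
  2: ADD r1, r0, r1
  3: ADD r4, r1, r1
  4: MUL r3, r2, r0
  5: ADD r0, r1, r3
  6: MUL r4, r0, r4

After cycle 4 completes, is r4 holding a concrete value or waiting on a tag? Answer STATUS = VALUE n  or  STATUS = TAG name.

cycle 1: issue SUB r4<-Add1 // r0:1,r1:8,r2:4,r3:6,r4:Add1
cycle 2: issue ADD r2<-Add2 // r0:1,r1:8,r2:Add2,r3:6,r4:Add1
cycle 3: CDB Add1=-3; issue ADD r1<-Add1 // r0:1,r1:Add1,r2:Add2,r3:6,r4:-3
cycle 4: CDB Add2=14; issue ADD r4<-Add2 // r0:1,r1:Add1,r2:14,r3:6,r4:Add2

STATUS = TAG Add2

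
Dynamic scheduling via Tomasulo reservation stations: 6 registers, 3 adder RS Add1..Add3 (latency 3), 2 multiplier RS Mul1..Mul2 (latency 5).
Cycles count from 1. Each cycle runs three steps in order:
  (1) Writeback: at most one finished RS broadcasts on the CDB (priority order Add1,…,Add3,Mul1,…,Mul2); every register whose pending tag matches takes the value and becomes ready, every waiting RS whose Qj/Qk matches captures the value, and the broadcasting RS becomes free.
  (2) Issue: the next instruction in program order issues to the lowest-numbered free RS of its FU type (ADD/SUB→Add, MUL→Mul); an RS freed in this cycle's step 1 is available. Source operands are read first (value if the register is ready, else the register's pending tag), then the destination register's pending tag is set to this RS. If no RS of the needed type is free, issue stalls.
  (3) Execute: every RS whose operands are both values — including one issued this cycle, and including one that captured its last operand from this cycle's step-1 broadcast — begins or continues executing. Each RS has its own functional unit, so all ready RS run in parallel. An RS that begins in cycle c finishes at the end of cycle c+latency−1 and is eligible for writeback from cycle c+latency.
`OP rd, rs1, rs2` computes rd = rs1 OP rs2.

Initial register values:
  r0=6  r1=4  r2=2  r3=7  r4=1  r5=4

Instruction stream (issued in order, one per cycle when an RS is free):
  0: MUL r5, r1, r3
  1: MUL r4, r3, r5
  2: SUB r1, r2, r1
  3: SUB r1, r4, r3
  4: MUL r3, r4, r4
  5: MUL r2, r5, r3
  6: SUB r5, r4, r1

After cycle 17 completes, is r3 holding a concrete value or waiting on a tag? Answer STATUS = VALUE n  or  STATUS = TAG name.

STATUS = VALUE 38416

  c1: issue MUL r5<-Mul1  regs: r0:6,r1:4,r2:2,r3:7,r4:1,r5:Mul1
  c2: issue MUL r4<-Mul2  regs: r0:6,r1:4,r2:2,r3:7,r4:Mul2,r5:Mul1
  c3: issue SUB r1<-Add1  regs: r0:6,r1:Add1,r2:2,r3:7,r4:Mul2,r5:Mul1
  c4: issue SUB r1<-Add2  regs: r0:6,r1:Add2,r2:2,r3:7,r4:Mul2,r5:Mul1
  c5: stall  regs: r0:6,r1:Add2,r2:2,r3:7,r4:Mul2,r5:Mul1
  c6: CDB Add1=-2; stall  regs: r0:6,r1:Add2,r2:2,r3:7,r4:Mul2,r5:Mul1
  c7: CDB Mul1=28; issue MUL r3<-Mul1  regs: r0:6,r1:Add2,r2:2,r3:Mul1,r4:Mul2,r5:28
  c8: stall  regs: r0:6,r1:Add2,r2:2,r3:Mul1,r4:Mul2,r5:28
  c9: stall  regs: r0:6,r1:Add2,r2:2,r3:Mul1,r4:Mul2,r5:28
  c10: stall  regs: r0:6,r1:Add2,r2:2,r3:Mul1,r4:Mul2,r5:28
  c11: stall  regs: r0:6,r1:Add2,r2:2,r3:Mul1,r4:Mul2,r5:28
  c12: CDB Mul2=196; issue MUL r2<-Mul2  regs: r0:6,r1:Add2,r2:Mul2,r3:Mul1,r4:196,r5:28
  c13: issue SUB r5<-Add1  regs: r0:6,r1:Add2,r2:Mul2,r3:Mul1,r4:196,r5:Add1
  c14: -  regs: r0:6,r1:Add2,r2:Mul2,r3:Mul1,r4:196,r5:Add1
  c15: CDB Add2=189  regs: r0:6,r1:189,r2:Mul2,r3:Mul1,r4:196,r5:Add1
  c16: -  regs: r0:6,r1:189,r2:Mul2,r3:Mul1,r4:196,r5:Add1
  c17: CDB Mul1=38416  regs: r0:6,r1:189,r2:Mul2,r3:38416,r4:196,r5:Add1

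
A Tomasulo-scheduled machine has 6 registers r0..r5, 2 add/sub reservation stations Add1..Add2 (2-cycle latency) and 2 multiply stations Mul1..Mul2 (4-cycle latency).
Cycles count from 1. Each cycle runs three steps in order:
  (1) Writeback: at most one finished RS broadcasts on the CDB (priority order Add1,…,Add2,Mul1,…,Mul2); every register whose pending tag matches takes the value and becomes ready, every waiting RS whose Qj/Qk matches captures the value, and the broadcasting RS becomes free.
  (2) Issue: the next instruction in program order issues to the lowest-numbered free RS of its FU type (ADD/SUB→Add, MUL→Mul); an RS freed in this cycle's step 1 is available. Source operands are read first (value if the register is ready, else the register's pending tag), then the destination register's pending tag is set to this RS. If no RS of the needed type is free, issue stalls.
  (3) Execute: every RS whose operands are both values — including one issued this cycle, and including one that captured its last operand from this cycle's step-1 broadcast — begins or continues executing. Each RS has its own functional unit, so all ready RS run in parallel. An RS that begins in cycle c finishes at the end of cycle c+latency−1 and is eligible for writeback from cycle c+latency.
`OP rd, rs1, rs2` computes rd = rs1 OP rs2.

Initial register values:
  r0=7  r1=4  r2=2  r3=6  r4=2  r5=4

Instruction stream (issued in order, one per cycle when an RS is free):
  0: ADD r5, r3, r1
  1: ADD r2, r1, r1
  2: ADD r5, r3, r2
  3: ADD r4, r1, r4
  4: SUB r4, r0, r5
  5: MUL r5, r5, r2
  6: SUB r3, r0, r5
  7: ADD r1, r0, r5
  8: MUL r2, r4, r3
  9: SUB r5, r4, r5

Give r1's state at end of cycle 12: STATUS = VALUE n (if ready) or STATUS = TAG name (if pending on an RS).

c1: issue ADD r5<-Add1 | r0:7,r1:4,r2:2,r3:6,r4:2,r5:Add1
c2: issue ADD r2<-Add2 | r0:7,r1:4,r2:Add2,r3:6,r4:2,r5:Add1
c3: CDB Add1=10; issue ADD r5<-Add1 | r0:7,r1:4,r2:Add2,r3:6,r4:2,r5:Add1
c4: CDB Add2=8; issue ADD r4<-Add2 | r0:7,r1:4,r2:8,r3:6,r4:Add2,r5:Add1
c5: stall | r0:7,r1:4,r2:8,r3:6,r4:Add2,r5:Add1
c6: CDB Add1=14; issue SUB r4<-Add1 | r0:7,r1:4,r2:8,r3:6,r4:Add1,r5:14
c7: CDB Add2=6; issue MUL r5<-Mul1 | r0:7,r1:4,r2:8,r3:6,r4:Add1,r5:Mul1
c8: CDB Add1=-7; issue SUB r3<-Add1 | r0:7,r1:4,r2:8,r3:Add1,r4:-7,r5:Mul1
c9: issue ADD r1<-Add2 | r0:7,r1:Add2,r2:8,r3:Add1,r4:-7,r5:Mul1
c10: issue MUL r2<-Mul2 | r0:7,r1:Add2,r2:Mul2,r3:Add1,r4:-7,r5:Mul1
c11: CDB Mul1=112; stall | r0:7,r1:Add2,r2:Mul2,r3:Add1,r4:-7,r5:112
c12: stall | r0:7,r1:Add2,r2:Mul2,r3:Add1,r4:-7,r5:112

STATUS = TAG Add2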